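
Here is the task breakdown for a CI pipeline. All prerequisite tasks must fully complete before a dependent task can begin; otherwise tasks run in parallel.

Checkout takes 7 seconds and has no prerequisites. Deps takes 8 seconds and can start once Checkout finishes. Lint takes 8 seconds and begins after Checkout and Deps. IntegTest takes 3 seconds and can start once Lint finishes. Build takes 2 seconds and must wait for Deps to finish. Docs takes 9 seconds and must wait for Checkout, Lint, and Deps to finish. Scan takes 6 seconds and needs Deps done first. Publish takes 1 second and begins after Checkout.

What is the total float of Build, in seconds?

15

The longest chain is Checkout→Deps→Lint→Docs = 7+8+8+9 = 32; overall finish 32 seconds.
Longest path through Build: 17 seconds (earliest finish 17, latest finish 32).
Float = 32 − 17 = 15.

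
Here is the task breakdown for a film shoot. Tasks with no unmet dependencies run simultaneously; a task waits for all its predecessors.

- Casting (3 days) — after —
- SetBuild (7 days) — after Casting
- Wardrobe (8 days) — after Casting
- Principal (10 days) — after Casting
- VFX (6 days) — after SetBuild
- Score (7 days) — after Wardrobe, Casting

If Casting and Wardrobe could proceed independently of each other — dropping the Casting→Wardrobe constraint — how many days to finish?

With the dependency in place, Casting→Wardrobe→Score = 3+8+7 = 18 sets the finish at 18 days.
Without Casting→Wardrobe, Wardrobe's earliest start moves from 3 to 0.
New critical path: Casting→SetBuild→VFX = 3+7+6 = 16 ⇒ 16 days.

16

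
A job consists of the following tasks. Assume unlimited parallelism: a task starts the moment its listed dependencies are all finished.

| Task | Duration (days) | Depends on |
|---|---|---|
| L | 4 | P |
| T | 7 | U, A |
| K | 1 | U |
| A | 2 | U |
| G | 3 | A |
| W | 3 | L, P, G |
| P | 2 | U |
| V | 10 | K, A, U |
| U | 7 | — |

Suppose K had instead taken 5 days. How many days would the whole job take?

22

Critical path before the change: U→A→V = 7+2+10 = 19 giving 19 days.
The longest path through K is only 18 days, so K has float 1.
New critical path: U→K→V = 7+5+10 = 22 ⇒ 22 days.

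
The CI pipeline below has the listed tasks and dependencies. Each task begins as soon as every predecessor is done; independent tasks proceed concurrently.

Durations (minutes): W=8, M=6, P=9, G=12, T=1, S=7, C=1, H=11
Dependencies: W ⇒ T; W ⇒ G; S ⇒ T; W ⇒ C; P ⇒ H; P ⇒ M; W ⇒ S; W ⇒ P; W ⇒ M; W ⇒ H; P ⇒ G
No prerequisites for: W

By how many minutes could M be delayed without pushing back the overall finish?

Critical path: W→P→G = 8+9+12 = 29, so the finish is 29 minutes.
The longest chain containing M totals 23 minutes.
Slack of M = 23 − 17 = 6 minutes.

6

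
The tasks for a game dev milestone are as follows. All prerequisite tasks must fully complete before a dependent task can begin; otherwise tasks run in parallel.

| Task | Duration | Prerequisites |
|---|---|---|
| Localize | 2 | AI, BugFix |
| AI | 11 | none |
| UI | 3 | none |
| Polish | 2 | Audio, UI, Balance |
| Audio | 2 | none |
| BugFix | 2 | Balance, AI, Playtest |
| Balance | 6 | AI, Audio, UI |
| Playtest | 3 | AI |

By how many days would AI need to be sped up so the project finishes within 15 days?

6

Current finish: 21 days; target: 15.
AI is on every critical path, so each day cut from AI cuts the finish by one (this holds down to a finish of 13).
Need 21 − 15 = 6 days off AI → AI becomes 5 days, finish becomes 15.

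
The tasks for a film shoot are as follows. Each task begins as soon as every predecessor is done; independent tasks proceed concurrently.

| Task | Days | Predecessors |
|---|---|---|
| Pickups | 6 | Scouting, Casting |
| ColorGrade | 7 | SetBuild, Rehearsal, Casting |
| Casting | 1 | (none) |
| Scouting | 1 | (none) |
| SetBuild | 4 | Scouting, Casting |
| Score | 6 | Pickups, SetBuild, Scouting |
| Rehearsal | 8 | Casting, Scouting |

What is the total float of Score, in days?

The longest chain is Casting→Rehearsal→ColorGrade = 1+8+7 = 16; overall finish 16 days.
Score finishes as early as 13 and must finish by 16.
Float = 16 − 13 = 3.

3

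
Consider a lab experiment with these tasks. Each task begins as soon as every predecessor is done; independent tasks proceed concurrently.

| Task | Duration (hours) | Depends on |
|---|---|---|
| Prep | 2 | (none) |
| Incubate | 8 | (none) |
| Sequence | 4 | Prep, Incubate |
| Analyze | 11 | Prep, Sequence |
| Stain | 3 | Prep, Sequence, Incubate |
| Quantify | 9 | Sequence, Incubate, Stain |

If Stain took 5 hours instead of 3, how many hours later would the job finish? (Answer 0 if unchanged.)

2

As given, the longest chain is Incubate→Sequence→Stain→Quantify = 8+4+3+9 = 24, so the finish is 24 hours.
Since Stain is critical, the +2 change carries straight to that chain (now 26 hours).
That remains the longest chain; total 26 hours.
Change in finish: 26 − 24 = +2 hours.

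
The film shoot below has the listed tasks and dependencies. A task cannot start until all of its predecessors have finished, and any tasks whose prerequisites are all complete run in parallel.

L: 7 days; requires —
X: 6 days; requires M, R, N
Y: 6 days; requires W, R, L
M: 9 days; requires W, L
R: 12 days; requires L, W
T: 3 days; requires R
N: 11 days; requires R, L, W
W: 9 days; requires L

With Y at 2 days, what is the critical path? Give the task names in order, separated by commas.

Actual critical path: L→W→R→N→X = 7+9+12+11+6 = 45 ⇒ 45 days.
Y has 11 days of float (longest path through it is 34).
That remains the longest chain; total 45 days.

L, W, R, N, X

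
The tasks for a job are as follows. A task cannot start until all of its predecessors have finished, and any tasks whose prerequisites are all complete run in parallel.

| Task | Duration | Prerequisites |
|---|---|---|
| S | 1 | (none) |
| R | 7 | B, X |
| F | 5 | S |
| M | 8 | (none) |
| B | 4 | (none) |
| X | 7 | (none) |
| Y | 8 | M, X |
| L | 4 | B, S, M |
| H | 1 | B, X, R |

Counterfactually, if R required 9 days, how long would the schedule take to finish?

17

Baseline: M→Y = 8+8 = 16 → 16 days.
R has 1 day of float (longest path through it is 15).
Now X→R→H = 7+9+1 = 17 is longest, so the finish becomes 17 days.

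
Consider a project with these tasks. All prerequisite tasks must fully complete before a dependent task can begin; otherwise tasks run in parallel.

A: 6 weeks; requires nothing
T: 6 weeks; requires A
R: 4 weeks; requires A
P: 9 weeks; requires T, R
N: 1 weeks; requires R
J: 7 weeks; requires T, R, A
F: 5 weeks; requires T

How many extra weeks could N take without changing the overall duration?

10

The longest chain is A→T→P = 6+6+9 = 21; overall finish 21 weeks.
The longest chain containing N totals 11 weeks.
Float = 21 − 11 = 10.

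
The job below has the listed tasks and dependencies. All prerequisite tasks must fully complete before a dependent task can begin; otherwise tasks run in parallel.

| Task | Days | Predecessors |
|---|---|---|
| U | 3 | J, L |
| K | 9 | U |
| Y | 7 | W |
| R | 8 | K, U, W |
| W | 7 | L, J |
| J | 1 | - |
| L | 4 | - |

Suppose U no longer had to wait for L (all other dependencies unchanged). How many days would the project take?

21

With the dependency in place, L→U→K→R = 4+3+9+8 = 24 sets the finish at 24 days.
Without L→U, U's earliest start moves from 4 to 1.
After: J→U→K→R = 1+3+9+8 = 21 → 21 days.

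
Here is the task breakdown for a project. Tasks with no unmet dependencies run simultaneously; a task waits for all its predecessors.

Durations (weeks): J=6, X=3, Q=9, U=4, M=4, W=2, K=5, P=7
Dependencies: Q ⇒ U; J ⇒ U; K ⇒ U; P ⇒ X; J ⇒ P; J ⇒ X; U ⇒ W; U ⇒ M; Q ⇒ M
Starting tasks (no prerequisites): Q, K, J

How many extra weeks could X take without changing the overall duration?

1

Critical path: Q→U→M = 9+4+4 = 17, so the finish is 17 weeks.
X finishes as early as 16 and must finish by 17.
So X can slip 17 − 16 = 1 week.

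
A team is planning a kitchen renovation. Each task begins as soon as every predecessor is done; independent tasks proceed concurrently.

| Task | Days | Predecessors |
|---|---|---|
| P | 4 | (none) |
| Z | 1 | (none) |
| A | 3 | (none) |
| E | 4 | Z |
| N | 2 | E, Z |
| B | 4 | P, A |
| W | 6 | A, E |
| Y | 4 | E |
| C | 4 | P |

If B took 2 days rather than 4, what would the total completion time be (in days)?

Baseline: Z→E→W = 1+4+6 = 11 → 11 days.
The longest path through B is only 8 days, so B has float 3.
That remains the longest chain; total 11 days.

11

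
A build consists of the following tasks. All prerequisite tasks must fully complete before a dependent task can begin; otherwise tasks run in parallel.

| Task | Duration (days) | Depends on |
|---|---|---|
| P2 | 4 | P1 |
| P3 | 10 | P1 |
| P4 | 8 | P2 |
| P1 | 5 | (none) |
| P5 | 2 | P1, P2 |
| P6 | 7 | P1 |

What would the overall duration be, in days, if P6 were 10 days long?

Baseline: P1→P2→P4 = 5+4+8 = 17 → 17 days.
P6 has 5 days of float (longest path through it is 12).
The critical path is still P1→P2→P4; finish is now 17 days.

17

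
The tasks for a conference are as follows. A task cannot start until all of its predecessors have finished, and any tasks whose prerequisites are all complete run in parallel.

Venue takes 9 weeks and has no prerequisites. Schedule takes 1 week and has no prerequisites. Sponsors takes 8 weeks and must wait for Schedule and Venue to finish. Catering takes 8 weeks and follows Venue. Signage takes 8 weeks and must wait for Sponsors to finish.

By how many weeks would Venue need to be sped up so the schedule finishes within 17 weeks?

Current finish: 25 weeks; target: 17.
Venue is on every critical path, so each week cut from Venue cuts the finish by one (this holds down to a finish of 17).
Need 25 − 17 = 8 weeks off Venue → Venue becomes 1 week, finish becomes 17.

8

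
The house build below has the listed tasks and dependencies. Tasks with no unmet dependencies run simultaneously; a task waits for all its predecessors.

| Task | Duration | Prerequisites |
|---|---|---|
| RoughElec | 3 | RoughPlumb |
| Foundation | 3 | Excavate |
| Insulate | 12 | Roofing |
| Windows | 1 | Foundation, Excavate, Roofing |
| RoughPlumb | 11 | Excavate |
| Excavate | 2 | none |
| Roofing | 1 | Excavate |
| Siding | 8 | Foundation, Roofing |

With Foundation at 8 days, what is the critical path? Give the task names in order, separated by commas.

Excavate, Foundation, Siding

Critical path before the change: Excavate→RoughPlumb→RoughElec = 2+11+3 = 16 giving 16 days.
The longest path through Foundation is only 13 days, so Foundation has float 3.
Now Excavate→Foundation→Siding = 2+8+8 = 18 is longest, so the finish becomes 18 days.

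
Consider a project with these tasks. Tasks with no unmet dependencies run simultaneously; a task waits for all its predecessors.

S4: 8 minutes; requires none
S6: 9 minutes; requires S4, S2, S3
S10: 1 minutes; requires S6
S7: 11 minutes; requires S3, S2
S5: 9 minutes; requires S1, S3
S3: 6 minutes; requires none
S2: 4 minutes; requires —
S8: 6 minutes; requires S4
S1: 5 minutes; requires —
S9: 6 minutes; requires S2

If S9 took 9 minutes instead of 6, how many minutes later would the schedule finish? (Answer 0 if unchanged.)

0

Baseline: S4→S6→S10 = 8+9+1 = 18 → 18 minutes.
The longest path through S9 is only 10 minutes, so S9 has float 8.
No other chain overtakes it, so the finish is 18 minutes.
Change in finish: 18 − 18 = +0 minutes.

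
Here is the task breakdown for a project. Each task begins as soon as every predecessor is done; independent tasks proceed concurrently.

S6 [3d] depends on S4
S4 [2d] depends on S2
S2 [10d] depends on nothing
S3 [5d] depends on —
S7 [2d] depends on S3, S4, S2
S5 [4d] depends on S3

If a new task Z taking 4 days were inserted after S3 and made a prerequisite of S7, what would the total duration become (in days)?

15

Originally the project takes 15 days.
With Z inserted, S7 now waits for max(S3, S4, S2, Z).
New critical path: S2→S4→S6 = 10+2+3 = 15 ⇒ 15 days.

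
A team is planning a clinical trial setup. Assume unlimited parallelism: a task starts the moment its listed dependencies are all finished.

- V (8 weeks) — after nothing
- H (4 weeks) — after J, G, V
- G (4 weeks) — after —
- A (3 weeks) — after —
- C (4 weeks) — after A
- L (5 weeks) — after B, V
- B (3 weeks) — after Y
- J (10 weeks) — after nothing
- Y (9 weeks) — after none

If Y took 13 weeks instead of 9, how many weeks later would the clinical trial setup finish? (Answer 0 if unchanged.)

The binding path is Y→B→L = 9+3+5 = 17; finish at 17 weeks.
Since Y is critical, the +4 change carries straight to that chain (now 21 weeks).
That remains the longest chain; total 21 weeks.
Change in finish: 21 − 17 = +4 weeks.

4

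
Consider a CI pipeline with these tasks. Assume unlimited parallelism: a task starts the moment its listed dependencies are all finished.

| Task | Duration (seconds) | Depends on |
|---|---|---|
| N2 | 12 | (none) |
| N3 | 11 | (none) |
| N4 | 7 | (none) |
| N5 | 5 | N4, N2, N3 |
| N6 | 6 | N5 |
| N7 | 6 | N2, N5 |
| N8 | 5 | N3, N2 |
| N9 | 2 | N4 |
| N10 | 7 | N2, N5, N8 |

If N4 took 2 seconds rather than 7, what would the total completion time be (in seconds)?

24

Critical path before the change: N2→N5→N10 = 12+5+7 = 24 giving 24 seconds.
N4 is off the critical path — its longest chain is 19 seconds, giving 5 of slack.
That remains the longest chain; total 24 seconds.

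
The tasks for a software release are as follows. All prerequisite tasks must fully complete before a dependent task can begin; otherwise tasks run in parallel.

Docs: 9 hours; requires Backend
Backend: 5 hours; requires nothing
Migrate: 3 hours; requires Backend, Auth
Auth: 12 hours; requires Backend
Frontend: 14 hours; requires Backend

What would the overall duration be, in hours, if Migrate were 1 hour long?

Baseline: Backend→Auth→Migrate = 5+12+3 = 20 → 20 hours.
Migrate lies on that path, so at 1 hour the path becomes 18 hours.
The binding chain switches to Backend→Frontend = 5+14 = 19; finish 19 hours.

19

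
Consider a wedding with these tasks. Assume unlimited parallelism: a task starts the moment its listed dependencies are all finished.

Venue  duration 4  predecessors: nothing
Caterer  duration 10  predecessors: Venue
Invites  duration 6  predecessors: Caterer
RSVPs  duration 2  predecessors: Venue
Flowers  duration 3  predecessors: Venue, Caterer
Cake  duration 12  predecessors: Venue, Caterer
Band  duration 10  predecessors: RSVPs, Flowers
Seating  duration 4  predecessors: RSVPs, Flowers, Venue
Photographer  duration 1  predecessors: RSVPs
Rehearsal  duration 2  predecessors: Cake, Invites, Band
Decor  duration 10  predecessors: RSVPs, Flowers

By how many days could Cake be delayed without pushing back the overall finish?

The longest chain is Venue→Caterer→Flowers→Band→Rehearsal = 4+10+3+10+2 = 29; overall finish 29 days.
Cake finishes as early as 26 and must finish by 27.
Float = 29 − 28 = 1.

1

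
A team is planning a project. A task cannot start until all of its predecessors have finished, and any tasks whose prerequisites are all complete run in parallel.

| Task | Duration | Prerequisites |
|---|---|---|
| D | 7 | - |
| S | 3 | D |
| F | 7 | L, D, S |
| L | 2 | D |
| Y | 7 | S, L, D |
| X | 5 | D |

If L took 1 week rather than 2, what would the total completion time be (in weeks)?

17

Actual critical path: D→S→Y = 7+3+7 = 17 ⇒ 17 weeks.
L has 1 week of float (longest path through it is 16).
The critical path is still D→S→Y; finish is now 17 weeks.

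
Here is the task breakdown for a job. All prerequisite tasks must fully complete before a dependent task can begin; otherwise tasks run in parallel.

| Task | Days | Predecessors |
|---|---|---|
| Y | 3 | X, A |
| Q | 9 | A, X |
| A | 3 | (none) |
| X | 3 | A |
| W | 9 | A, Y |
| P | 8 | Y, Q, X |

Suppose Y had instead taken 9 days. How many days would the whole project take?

24

Critical path before the change: A→X→Q→P = 3+3+9+8 = 23 giving 23 days.
Y is off the critical path — its longest chain is 18 days, giving 5 of slack.
New critical path: A→X→Y→W = 3+3+9+9 = 24 ⇒ 24 days.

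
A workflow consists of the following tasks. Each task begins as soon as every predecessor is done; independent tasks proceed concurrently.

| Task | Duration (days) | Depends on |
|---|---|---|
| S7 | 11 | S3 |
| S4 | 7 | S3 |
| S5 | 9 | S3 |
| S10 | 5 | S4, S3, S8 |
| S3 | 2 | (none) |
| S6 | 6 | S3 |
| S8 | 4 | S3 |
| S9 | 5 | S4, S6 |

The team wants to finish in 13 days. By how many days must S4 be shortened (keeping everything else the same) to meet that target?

1

Current finish: 14 days; target: 13.
S4 is on every critical path, so each day cut from S4 cuts the finish by one (this holds down to a finish of 13).
Need 14 − 13 = 1 day off S4 → S4 becomes 6 days, finish becomes 13.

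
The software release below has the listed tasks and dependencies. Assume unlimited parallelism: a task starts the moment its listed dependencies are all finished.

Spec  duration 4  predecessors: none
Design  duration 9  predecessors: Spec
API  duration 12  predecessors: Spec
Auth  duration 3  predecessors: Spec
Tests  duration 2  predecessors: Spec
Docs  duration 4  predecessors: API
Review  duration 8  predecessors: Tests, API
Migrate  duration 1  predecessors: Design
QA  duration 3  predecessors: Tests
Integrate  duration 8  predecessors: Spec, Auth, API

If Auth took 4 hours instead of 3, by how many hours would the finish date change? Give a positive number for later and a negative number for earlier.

The binding path is Spec→API→Review = 4+12+8 = 24; finish at 24 hours.
Auth is off the critical path — its longest chain is 15 hours, giving 9 of slack.
No other chain overtakes it, so the finish is 24 hours.
Change in finish: 24 − 24 = +0 hours.

0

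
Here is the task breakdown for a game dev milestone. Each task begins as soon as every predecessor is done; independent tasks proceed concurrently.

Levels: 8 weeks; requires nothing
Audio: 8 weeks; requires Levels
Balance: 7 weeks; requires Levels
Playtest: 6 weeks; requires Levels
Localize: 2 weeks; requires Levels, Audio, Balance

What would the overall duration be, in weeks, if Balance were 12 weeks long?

As given, the longest chain is Levels→Audio→Localize = 8+8+2 = 18, so the finish is 18 weeks.
The longest path through Balance is only 17 weeks, so Balance has float 1.
The binding chain switches to Levels→Balance→Localize = 8+12+2 = 22; finish 22 weeks.

22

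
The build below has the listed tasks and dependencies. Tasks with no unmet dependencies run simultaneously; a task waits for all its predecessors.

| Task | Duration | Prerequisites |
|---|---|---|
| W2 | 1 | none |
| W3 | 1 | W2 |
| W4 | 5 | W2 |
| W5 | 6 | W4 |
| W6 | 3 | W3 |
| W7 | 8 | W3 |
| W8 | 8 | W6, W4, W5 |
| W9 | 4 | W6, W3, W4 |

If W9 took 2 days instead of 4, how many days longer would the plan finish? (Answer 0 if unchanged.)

Actual critical path: W2→W4→W5→W8 = 1+5+6+8 = 20 ⇒ 20 days.
W9 is off the critical path — its longest chain is 10 days, giving 10 of slack.
That remains the longest chain; total 20 days.
Change in finish: 20 − 20 = +0 days.

0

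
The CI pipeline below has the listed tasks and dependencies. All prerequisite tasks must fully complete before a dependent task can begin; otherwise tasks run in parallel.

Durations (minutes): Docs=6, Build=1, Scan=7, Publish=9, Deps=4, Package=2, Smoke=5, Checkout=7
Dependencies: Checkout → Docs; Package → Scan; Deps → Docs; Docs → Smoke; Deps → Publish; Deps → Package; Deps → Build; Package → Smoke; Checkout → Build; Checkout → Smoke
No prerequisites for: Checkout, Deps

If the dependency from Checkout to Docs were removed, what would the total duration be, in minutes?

15

Before: longest chain Checkout→Docs→Smoke = 7+6+5 = 18, finish 18.
Without Checkout→Docs, Docs's earliest start moves from 7 to 4.
The longest chain is now Deps→Docs→Smoke = 4+6+5 = 15, so the CI pipeline takes 15 minutes.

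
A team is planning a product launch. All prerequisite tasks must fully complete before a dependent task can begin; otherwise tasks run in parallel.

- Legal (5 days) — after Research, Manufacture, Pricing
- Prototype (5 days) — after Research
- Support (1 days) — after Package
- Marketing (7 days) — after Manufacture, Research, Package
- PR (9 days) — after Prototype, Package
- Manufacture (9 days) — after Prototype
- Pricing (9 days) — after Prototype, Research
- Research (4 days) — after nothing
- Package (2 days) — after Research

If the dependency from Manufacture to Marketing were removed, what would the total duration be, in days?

Original critical path: Research→Prototype→Manufacture→Marketing = 4+5+9+7 = 25 ⇒ 25 days.
Without Manufacture→Marketing, Marketing's earliest start moves from 18 to 6.
The longest chain is now Research→Prototype→Manufacture→Legal = 4+5+9+5 = 23, so the schedule takes 23 days.

23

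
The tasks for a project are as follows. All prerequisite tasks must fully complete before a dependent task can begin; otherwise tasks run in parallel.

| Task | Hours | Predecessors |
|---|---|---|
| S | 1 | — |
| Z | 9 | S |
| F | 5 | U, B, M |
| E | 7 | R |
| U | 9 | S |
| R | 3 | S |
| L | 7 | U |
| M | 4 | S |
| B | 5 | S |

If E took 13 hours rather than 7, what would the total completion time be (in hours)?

17

The binding path is S→U→L = 1+9+7 = 17; finish at 17 hours.
E is off the critical path — its longest chain is 11 hours, giving 6 of slack.
The binding chain switches to S→R→E = 1+3+13 = 17; finish 17 hours.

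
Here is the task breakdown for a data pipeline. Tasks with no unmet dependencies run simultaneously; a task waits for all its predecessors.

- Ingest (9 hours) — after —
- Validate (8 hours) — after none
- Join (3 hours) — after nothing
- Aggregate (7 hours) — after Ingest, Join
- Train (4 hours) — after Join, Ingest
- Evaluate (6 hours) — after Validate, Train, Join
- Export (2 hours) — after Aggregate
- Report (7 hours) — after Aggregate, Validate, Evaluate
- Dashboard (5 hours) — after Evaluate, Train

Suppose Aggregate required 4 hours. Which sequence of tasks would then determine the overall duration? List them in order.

As given, the longest chain is Ingest→Train→Evaluate→Report = 9+4+6+7 = 26, so the finish is 26 hours.
The longest path through Aggregate is only 23 hours, so Aggregate has float 3.
No other chain overtakes it, so the finish is 26 hours.

Ingest, Train, Evaluate, Report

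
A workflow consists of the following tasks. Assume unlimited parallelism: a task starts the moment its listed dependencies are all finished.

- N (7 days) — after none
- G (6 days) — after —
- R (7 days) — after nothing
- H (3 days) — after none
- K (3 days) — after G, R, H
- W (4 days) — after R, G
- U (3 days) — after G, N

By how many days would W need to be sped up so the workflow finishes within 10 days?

Current finish: 11 days; target: 10.
W is on every critical path, so each day cut from W cuts the finish by one (this holds down to a finish of 10).
Need 11 − 10 = 1 day off W → W becomes 3 days, finish becomes 10.

1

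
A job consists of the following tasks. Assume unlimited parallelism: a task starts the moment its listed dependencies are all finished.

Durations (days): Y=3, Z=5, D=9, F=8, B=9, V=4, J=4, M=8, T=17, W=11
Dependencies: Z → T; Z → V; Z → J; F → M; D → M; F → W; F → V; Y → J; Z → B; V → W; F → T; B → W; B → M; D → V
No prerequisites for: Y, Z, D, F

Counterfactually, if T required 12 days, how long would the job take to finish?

25

As given, the longest chain is F→T = 8+17 = 25, so the finish is 25 days.
T lies on that path, so at 12 days the path becomes 20 days.
Now Z→B→W = 5+9+11 = 25 is longest, so the finish becomes 25 days.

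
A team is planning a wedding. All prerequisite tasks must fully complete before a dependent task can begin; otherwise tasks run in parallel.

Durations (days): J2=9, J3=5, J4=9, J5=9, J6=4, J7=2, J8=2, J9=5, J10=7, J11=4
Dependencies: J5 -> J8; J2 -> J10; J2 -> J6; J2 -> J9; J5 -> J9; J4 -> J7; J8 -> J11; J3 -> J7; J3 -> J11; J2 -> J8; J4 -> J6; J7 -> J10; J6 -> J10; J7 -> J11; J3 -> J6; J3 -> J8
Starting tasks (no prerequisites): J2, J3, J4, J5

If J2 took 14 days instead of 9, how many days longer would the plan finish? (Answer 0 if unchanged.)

5

Critical path before the change: J2→J6→J10 = 9+4+7 = 20 giving 20 days.
J2 is on the critical path; changing it to 14 makes that path 25 days.
The critical path is still J2→J6→J10; finish is now 25 days.
Change in finish: 25 − 20 = +5 days.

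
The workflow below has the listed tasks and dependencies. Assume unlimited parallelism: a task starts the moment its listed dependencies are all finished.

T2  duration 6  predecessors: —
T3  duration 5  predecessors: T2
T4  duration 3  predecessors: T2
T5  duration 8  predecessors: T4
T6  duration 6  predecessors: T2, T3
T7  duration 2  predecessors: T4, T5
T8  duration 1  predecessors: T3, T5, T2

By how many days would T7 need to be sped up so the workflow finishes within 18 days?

1

Current finish: 19 days; target: 18.
T7 is on every critical path, so each day cut from T7 cuts the finish by one (this holds down to a finish of 18).
Need 19 − 18 = 1 day off T7 → T7 becomes 1 day, finish becomes 18.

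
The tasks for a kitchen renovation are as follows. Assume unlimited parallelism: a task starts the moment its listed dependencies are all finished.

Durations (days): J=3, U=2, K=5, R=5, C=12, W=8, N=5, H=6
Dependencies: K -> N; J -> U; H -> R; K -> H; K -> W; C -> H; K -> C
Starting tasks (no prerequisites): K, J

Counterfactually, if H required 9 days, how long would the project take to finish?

As given, the longest chain is K→C→H→R = 5+12+6+5 = 28, so the finish is 28 days.
H lies on that path, so at 9 days the path becomes 31 days.
That remains the longest chain; total 31 days.

31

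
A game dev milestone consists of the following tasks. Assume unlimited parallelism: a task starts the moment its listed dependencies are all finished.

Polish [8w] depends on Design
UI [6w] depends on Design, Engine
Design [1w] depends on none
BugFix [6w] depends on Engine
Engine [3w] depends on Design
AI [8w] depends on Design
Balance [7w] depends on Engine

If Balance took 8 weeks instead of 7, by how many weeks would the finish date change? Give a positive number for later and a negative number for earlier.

The binding path is Design→Engine→Balance = 1+3+7 = 11; finish at 11 weeks.
Balance is on the critical path; changing it to 8 makes that path 12 weeks.
No other chain overtakes it, so the finish is 12 weeks.
Change in finish: 12 − 11 = +1 weeks.

1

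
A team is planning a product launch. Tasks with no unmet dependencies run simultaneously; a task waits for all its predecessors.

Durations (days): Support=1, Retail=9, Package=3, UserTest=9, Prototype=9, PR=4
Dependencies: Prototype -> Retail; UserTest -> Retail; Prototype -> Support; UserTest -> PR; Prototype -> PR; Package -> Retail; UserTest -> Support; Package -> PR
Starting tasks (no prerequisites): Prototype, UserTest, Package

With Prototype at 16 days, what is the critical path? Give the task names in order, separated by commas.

Prototype, Retail

Actual critical path: Prototype→Retail = 9+9 = 18 ⇒ 18 days.
Prototype lies on that path, so at 16 days the path becomes 25 days.
The critical path is still Prototype→Retail; finish is now 25 days.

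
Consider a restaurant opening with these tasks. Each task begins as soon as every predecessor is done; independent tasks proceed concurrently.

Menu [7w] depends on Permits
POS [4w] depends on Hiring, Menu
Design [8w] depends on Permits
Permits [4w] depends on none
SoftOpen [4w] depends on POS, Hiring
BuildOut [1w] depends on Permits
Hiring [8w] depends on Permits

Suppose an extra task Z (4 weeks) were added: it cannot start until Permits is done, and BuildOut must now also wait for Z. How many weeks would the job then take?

Originally the job takes 20 weeks.
With Z inserted, BuildOut now waits for max(Permits, Z).
New critical path: Permits→Hiring→POS→SoftOpen = 4+8+4+4 = 20 ⇒ 20 weeks.

20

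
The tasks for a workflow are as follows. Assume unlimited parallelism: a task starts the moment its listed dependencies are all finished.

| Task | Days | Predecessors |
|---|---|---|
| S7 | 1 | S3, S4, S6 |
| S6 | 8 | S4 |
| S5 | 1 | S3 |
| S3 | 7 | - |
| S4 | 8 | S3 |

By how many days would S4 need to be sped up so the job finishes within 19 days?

Current finish: 24 days; target: 19.
S4 is on every critical path, so each day cut from S4 cuts the finish by one (this holds down to a finish of 17).
Need 24 − 19 = 5 days off S4 → S4 becomes 3 days, finish becomes 19.

5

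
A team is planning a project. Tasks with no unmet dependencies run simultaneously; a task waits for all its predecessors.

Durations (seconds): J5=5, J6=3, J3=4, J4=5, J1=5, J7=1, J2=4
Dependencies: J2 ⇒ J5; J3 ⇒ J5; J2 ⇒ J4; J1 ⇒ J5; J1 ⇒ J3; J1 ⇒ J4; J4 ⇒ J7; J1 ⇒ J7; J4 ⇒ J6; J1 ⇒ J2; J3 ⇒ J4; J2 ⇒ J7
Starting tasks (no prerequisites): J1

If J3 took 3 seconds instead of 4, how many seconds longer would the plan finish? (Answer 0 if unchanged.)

Actual critical path: J1→J3→J4→J6 = 5+4+5+3 = 17 ⇒ 17 seconds.
J3 is on the critical path; changing it to 3 makes that path 16 seconds.
New critical path: J1→J2→J4→J6 = 5+4+5+3 = 17 ⇒ 17 seconds.
Change in finish: 17 − 17 = +0 seconds.

0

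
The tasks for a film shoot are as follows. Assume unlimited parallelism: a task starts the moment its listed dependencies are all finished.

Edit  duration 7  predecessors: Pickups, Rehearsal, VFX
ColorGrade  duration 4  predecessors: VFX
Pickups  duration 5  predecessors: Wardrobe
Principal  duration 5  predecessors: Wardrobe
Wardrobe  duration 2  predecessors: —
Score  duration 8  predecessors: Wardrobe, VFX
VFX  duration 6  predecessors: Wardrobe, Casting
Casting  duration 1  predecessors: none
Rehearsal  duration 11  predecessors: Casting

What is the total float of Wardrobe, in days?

The longest chain is Casting→Rehearsal→Edit = 1+11+7 = 19; overall finish 19 days.
Wardrobe finishes as early as 2 and must finish by 5.
Slack of Wardrobe = 3 − 0 = 3 days.

3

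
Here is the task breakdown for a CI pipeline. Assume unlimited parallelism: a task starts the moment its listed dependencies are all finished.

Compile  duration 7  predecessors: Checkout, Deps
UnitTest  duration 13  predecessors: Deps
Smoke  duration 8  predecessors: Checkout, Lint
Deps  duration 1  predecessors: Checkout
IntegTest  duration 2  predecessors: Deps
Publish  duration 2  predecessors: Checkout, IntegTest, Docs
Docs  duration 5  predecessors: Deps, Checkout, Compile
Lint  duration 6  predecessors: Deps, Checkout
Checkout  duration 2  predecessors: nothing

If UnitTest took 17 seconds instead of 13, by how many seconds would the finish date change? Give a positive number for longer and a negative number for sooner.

As given, the longest chain is Checkout→Deps→Compile→Docs→Publish = 2+1+7+5+2 = 17, so the finish is 17 seconds.
The longest path through UnitTest is only 16 seconds, so UnitTest has float 1.
New critical path: Checkout→Deps→UnitTest = 2+1+17 = 20 ⇒ 20 seconds.
Change in finish: 20 − 17 = +3 seconds.

3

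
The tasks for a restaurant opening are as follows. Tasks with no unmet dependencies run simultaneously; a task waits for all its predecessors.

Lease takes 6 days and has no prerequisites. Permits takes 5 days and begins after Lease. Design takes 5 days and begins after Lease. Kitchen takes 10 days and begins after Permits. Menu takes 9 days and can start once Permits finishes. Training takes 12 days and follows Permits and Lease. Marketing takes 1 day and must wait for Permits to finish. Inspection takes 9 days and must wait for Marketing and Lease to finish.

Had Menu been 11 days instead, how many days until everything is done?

Critical path before the change: Lease→Permits→Training = 6+5+12 = 23 giving 23 days.
Menu is off the critical path — its longest chain is 20 days, giving 3 of slack.
That remains the longest chain; total 23 days.

23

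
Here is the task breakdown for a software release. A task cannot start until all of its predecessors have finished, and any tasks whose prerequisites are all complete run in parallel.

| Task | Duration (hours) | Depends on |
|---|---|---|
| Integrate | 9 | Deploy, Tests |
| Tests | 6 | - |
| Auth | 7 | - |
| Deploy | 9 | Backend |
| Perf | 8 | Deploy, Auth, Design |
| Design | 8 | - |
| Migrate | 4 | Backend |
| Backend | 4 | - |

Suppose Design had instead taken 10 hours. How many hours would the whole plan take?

22

As given, the longest chain is Backend→Deploy→Integrate = 4+9+9 = 22, so the finish is 22 hours.
Design has 6 hours of float (longest path through it is 16).
The critical path is still Backend→Deploy→Integrate; finish is now 22 hours.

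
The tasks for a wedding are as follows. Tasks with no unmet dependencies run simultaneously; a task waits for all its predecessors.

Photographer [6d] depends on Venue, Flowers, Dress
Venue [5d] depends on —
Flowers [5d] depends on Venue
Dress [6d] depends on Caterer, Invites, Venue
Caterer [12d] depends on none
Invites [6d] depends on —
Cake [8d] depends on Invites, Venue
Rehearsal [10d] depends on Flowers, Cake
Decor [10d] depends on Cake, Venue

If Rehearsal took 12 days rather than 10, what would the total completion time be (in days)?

26

Baseline: Invites→Cake→Rehearsal = 6+8+10 = 24 → 24 days.
Rehearsal lies on that path, so at 12 days the path becomes 26 days.
That remains the longest chain; total 26 days.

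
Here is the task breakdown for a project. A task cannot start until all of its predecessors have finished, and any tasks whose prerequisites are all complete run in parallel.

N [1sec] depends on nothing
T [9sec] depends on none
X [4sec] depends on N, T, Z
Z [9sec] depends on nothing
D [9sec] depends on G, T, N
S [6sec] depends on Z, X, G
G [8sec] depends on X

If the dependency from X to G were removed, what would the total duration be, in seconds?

19

With the dependency in place, Z→X→G→D = 9+4+8+9 = 30 sets the finish at 30 seconds.
Without X→G, G's earliest start moves from 13 to 0.
After: Z→X→S = 9+4+6 = 19 → 19 seconds.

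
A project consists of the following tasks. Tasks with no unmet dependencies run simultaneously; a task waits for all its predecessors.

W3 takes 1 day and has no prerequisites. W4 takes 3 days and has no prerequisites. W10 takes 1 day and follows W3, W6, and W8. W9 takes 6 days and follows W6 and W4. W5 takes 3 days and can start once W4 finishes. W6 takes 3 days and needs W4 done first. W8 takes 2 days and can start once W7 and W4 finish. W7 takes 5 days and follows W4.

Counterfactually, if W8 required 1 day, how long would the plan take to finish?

12

Baseline: W4→W6→W9 = 3+3+6 = 12 → 12 days.
The longest path through W8 is only 11 days, so W8 has float 1.
The critical path is still W4→W6→W9; finish is now 12 days.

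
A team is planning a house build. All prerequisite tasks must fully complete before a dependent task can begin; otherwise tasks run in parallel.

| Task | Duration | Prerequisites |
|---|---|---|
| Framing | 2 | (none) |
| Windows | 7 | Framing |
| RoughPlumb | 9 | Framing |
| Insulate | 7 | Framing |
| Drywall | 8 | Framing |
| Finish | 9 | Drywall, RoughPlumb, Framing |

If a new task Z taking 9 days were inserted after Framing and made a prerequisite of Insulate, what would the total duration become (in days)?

20

Originally the project takes 20 days.
With Z inserted, Insulate now waits for max(Framing, Z).
New critical path: Framing→RoughPlumb→Finish = 2+9+9 = 20 ⇒ 20 days.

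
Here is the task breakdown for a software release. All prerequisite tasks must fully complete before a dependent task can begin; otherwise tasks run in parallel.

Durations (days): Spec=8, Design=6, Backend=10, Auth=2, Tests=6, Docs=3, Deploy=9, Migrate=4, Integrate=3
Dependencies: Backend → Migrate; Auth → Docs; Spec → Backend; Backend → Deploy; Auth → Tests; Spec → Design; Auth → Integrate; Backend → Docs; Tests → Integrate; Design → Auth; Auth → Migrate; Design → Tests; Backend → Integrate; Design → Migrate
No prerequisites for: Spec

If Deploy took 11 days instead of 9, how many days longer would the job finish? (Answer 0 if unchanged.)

Baseline: Spec→Backend→Deploy = 8+10+9 = 27 → 27 days.
Deploy lies on that path, so at 11 days the path becomes 29 days.
That remains the longest chain; total 29 days.
Change in finish: 29 − 27 = +2 days.

2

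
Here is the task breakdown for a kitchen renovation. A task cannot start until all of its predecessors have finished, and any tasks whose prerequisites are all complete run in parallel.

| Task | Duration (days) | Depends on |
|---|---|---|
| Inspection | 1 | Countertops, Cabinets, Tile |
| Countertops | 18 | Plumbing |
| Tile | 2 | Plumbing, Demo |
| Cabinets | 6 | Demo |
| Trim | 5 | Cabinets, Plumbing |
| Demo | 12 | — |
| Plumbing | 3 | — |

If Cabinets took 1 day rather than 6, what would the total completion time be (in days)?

The binding path is Demo→Cabinets→Trim = 12+6+5 = 23; finish at 23 days.
Since Cabinets is critical, the -5 change carries straight to that chain (now 18 days).
New critical path: Plumbing→Countertops→Inspection = 3+18+1 = 22 ⇒ 22 days.

22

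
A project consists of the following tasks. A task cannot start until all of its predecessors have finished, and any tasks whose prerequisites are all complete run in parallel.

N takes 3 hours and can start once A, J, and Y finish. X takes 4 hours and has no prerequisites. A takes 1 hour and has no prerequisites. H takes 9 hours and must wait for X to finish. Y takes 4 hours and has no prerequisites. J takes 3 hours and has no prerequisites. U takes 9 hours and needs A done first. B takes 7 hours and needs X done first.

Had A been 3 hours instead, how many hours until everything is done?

As given, the longest chain is X→H = 4+9 = 13, so the finish is 13 hours.
The longest path through A is only 10 hours, so A has float 3.
No other chain overtakes it, so the finish is 13 hours.

13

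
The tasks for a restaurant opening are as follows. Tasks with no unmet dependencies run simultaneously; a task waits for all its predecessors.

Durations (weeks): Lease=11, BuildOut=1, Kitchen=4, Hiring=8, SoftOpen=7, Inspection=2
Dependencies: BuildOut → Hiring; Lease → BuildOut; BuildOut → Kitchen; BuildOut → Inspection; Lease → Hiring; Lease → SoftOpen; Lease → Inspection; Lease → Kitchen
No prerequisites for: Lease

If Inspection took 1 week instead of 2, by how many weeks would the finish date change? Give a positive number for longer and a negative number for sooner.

0

Baseline: Lease→BuildOut→Hiring = 11+1+8 = 20 → 20 weeks.
Inspection is off the critical path — its longest chain is 14 weeks, giving 6 of slack.
That remains the longest chain; total 20 weeks.
Change in finish: 20 − 20 = +0 weeks.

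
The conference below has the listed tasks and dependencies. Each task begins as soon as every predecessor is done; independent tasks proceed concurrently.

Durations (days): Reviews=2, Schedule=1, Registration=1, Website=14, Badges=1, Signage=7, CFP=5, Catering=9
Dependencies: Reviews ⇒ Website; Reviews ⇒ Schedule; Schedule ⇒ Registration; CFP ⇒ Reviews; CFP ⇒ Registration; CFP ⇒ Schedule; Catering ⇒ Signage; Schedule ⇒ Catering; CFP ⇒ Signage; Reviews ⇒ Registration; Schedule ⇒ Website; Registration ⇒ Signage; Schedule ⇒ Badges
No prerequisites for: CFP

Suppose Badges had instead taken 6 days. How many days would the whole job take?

As given, the longest chain is CFP→Reviews→Schedule→Catering→Signage = 5+2+1+9+7 = 24, so the finish is 24 days.
The longest path through Badges is only 9 days, so Badges has float 15.
The critical path is still CFP→Reviews→Schedule→Catering→Signage; finish is now 24 days.

24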